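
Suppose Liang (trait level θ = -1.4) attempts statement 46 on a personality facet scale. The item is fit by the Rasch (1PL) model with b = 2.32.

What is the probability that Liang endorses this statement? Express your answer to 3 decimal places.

P(θ) = 1 / (1 + exp(−(θ − b)))
Exponent: (-1.4 − 2.32) = -3.7200
1/(1 + e^{3.7200}) = 0.0237
P = 0.0237

0.024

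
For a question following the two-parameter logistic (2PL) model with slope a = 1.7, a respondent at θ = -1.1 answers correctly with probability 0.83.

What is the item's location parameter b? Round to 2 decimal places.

-2.03

P(θ) = 1 / (1 + exp(−a(θ − b)))
logit(0.83) = ln(0.83/0.17) = 1.5856
b = θ − logit/(a) = -1.1 − 1.5856/1.7000 = -2.0327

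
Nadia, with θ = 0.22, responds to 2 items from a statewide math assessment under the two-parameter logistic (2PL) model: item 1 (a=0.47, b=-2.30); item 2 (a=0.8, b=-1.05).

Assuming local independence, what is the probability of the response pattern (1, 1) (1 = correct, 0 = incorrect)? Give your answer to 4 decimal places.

P(θ) = 1 / (1 + exp(−a(θ − b)))
P_1 = 1/(1+e^{-1.1844}) = 0.7657
P_2 = 1/(1+e^{-1.0160}) = 0.7342
L = P_1 × P_2 = 0.7657 × 0.7342 = 0.56220

0.5622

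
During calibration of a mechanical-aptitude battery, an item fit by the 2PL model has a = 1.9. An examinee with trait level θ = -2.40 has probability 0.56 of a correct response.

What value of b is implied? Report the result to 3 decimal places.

P(θ) = 1 / (1 + exp(−a(θ − b)))
logit(0.56) = ln(0.56/0.44) = 0.2412
b = θ − logit/(a) = -2.40 − 0.2412/1.9000 = -2.5269

-2.527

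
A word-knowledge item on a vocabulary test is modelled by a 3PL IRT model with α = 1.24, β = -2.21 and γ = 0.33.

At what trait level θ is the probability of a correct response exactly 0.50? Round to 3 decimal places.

P(θ) = γ + (1 − γ) · 1 / (1 + exp(−α(θ − β)))
Remove guessing floor: (0.50 − 0.33)/(1 − 0.33) = 0.2537
logit = ln(0.2537/0.7463) = -1.0788
θ = β + logit/(α) = -2.21 + (-1.0788)/1.2400 = -3.0800

-3.080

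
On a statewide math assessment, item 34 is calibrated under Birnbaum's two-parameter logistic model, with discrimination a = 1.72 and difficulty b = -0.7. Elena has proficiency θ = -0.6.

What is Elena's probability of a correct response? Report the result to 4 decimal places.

0.5429

P(θ) = 1 / (1 + exp(−a(θ − b)))
Exponent: 1.72 × (-0.6 − (-0.7)) = 0.1720
1/(1 + e^{-0.1720}) = 0.5429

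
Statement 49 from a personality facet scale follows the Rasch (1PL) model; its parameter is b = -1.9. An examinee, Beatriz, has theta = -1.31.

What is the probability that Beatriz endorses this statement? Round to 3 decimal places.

P(theta) = 1 / (1 + exp(−(theta − b)))
Exponent: (-1.31 − (-1.9)) = 0.5900
1/(1 + e^{-0.5900}) = 0.6434
P = 0.6434

0.643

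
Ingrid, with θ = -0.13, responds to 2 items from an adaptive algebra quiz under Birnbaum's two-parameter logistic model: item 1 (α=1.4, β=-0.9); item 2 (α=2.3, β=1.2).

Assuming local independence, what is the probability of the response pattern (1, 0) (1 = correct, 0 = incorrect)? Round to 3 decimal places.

0.713

P(θ) = 1 / (1 + exp(−α(θ − β)))
P_1 = 1/(1+e^{-1.0780}) = 0.7461
P_2 = 1/(1+e^{3.0590}) = 0.0448
L = P_1 × (1−P_2) = 0.7461 × 0.9552 = 0.71267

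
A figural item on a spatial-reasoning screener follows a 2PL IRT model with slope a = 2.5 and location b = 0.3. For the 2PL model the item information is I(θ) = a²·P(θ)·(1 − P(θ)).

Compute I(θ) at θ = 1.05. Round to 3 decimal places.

0.721

P = 1/(1+e^{-1.8750}) = 0.8670
P(1−P) = 0.8670 × 0.1330 = 0.1153
I = a² × P(1−P) = 2.5² × 0.1153 = 0.72053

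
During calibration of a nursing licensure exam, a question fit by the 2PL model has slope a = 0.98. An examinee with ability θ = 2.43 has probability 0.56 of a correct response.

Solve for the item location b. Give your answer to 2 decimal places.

P(θ) = 1 / (1 + exp(−a(θ − b)))
logit(0.56) = ln(0.56/0.44) = 0.2412
b = θ − logit/(a) = 2.43 − 0.2412/0.9800 = 2.1839

2.18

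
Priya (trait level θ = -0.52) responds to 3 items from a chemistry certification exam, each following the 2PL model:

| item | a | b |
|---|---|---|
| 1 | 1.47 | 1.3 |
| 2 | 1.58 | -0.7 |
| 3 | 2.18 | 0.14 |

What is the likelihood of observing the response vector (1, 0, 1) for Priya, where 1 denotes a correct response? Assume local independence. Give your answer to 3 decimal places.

0.005

P(θ) = 1 / (1 + exp(−a(θ − b)))
P_1 = 1/(1+e^{2.6754}) = 0.0644
P_2 = 1/(1+e^{-0.2844}) = 0.5706
P_3 = 1/(1+e^{1.4388}) = 0.1917
L = P_1 × (1−P_2) × P_3 = 0.0644 × 0.4294 × 0.1917 = 0.00531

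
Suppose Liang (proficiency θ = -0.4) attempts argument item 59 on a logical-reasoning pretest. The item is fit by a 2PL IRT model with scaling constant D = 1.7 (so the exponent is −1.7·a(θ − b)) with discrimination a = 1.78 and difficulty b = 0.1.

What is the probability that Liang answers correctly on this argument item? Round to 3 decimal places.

0.180

P(θ) = 1 / (1 + exp(−D·a(θ − b)))
Exponent: 1.7 × 1.78 × (-0.4 − 0.1) = -1.5130
1/(1 + e^{1.5130}) = 0.1805
P = 0.1805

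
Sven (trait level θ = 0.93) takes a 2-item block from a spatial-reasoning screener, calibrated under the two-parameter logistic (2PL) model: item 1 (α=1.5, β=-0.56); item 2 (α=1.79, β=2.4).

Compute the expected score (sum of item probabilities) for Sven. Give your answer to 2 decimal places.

0.97

P(θ) = 1 / (1 + exp(−α(θ − β)))
P_1 = 1/(1+e^{-2.2350}) = 0.9033
P_2 = 1/(1+e^{2.6313}) = 0.0672
E[score] = 0.9033 + 0.0672 = 0.9705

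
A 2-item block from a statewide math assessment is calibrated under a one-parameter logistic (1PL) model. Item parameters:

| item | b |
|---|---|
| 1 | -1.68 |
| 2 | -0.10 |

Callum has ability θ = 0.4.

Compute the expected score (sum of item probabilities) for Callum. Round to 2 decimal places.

P(θ) = 1 / (1 + exp(−(θ − b)))
P_1 = 1/(1+e^{-2.0800}) = 0.8889
P_2 = 1/(1+e^{-0.5000}) = 0.6225
E[score] = 0.8889 + 0.6225 = 1.5114

1.51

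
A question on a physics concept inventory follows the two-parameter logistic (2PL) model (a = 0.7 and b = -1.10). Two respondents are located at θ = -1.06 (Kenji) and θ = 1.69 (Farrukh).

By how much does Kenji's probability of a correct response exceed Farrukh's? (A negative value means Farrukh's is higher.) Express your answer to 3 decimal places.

-0.369

P(θ) = 1 / (1 + exp(−a(θ − b)))
P(Kenji) = 0.5070  [exponent 0.0280]
P(Farrukh) = 0.8758  [exponent 1.9530]
Difference = 0.5070 − 0.8758 = -0.3688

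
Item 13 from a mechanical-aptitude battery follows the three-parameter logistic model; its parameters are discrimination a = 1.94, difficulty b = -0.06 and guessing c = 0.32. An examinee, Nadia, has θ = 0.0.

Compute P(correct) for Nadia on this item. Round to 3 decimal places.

0.680

P(θ) = c + (1 − c) · 1 / (1 + exp(−a(θ − b)))
Exponent: 1.94 × (0.0 − (-0.06)) = 0.1164
1/(1 + e^{-0.1164}) = 0.5291
P = 0.32 + 0.68 × 0.5291 = 0.6798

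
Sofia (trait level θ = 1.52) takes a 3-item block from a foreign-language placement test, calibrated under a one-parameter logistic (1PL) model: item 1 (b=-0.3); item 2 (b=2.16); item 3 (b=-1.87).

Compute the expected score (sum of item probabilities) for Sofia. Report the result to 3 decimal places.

P(θ) = 1 / (1 + exp(−(θ − b)))
P_1 = 1/(1+e^{-1.8200}) = 0.8606
P_2 = 1/(1+e^{0.6400}) = 0.3452
P_3 = 1/(1+e^{-3.3900}) = 0.9674
E[score] = 0.8606 + 0.3452 + 0.9674 = 2.1732

2.173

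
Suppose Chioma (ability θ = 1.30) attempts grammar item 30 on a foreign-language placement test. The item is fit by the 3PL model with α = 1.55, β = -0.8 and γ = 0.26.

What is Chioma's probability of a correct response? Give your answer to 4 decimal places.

0.9725

P(θ) = γ + (1 − γ) · 1 / (1 + exp(−α(θ − β)))
Exponent: 1.55 × (1.30 − (-0.8)) = 3.2550
1/(1 + e^{-3.2550}) = 0.9629
P = 0.26 + 0.74 × 0.9629 = 0.9725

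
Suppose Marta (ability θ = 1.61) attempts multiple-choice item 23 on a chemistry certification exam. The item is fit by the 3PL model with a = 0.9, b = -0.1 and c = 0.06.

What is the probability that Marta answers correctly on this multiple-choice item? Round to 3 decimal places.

P(θ) = c + (1 − c) · 1 / (1 + exp(−a(θ − b)))
Exponent: 0.9 × (1.61 − (-0.1)) = 1.5390
1/(1 + e^{-1.5390}) = 0.8233
P = 0.06 + 0.94 × 0.8233 = 0.8339

0.834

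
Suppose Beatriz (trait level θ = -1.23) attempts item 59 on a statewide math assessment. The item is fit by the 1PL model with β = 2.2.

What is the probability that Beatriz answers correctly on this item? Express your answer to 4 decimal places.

0.0314

P(θ) = 1 / (1 + exp(−(θ − β)))
Exponent: (-1.23 − 2.2) = -3.4300
1/(1 + e^{3.4300}) = 0.0314
P = 0.0314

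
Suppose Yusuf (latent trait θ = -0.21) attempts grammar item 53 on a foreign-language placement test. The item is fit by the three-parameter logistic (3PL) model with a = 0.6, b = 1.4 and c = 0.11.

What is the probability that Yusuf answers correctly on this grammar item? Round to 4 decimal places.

P(θ) = c + (1 − c) · 1 / (1 + exp(−a(θ − b)))
Exponent: 0.6 × (-0.21 − 1.4) = -0.9660
1/(1 + e^{0.9660}) = 0.2757
P = 0.11 + 0.89 × 0.2757 = 0.3554

0.3554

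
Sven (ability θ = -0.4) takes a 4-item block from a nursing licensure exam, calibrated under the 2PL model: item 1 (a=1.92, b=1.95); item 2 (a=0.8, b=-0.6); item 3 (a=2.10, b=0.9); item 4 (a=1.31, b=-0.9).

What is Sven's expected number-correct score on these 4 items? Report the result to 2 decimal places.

1.27

P(θ) = 1 / (1 + exp(−a(θ − b)))
P_1 = 1/(1+e^{4.5120}) = 0.0109
P_2 = 1/(1+e^{-0.1600}) = 0.5399
P_3 = 1/(1+e^{2.7300}) = 0.0612
P_4 = 1/(1+e^{-0.6550}) = 0.6581
E[score] = 0.0109 + 0.5399 + 0.0612 + 0.6581 = 1.2701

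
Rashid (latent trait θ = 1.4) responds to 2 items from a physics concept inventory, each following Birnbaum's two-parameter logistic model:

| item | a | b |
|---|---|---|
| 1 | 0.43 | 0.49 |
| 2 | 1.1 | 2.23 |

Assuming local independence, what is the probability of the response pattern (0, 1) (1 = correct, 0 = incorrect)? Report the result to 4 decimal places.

0.1155

P(θ) = 1 / (1 + exp(−a(θ − b)))
P_1 = 1/(1+e^{-0.3913}) = 0.5966
P_2 = 1/(1+e^{0.9130}) = 0.2864
L = (1−P_1) × P_2 = 0.4034 × 0.2864 = 0.11553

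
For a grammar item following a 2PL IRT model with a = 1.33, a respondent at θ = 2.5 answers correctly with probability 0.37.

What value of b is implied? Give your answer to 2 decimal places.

P(θ) = 1 / (1 + exp(−a(θ − b)))
logit(0.37) = ln(0.37/0.63) = -0.5322
b = θ − logit/(a) = 2.5 − (-0.5322)/1.3300 = 2.9002

2.90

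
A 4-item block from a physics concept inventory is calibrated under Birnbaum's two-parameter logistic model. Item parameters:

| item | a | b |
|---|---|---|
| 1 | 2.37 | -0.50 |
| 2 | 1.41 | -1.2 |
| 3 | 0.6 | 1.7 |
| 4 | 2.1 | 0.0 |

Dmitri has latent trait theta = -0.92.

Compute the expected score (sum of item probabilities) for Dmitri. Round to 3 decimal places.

P(theta) = 1 / (1 + exp(−a(theta − b)))
P_1 = 1/(1+e^{0.9954}) = 0.2698
P_2 = 1/(1+e^{-0.3948}) = 0.5974
P_3 = 1/(1+e^{1.5720}) = 0.1719
P_4 = 1/(1+e^{1.9320}) = 0.1265
E[score] = 0.2698 + 0.5974 + 0.1719 + 0.1265 = 1.1657

1.166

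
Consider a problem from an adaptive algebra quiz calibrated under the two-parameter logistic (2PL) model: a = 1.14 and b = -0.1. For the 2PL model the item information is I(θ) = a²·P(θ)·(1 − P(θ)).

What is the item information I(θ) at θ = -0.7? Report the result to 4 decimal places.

0.2897

P = 1/(1+e^{0.6840}) = 0.3354
P(1−P) = 0.3354 × 0.6646 = 0.2229
I = a² × P(1−P) = 1.14² × 0.2229 = 0.28968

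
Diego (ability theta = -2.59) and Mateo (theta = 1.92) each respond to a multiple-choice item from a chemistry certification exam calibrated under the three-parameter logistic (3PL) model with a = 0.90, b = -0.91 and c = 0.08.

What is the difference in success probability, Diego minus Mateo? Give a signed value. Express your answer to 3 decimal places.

-0.687

P(theta) = c + (1 − c) · 1 / (1 + exp(−a(theta − b)))
P(Diego) = 0.2462  [exponent -1.5120]
P(Mateo) = 0.9332  [exponent 2.5470]
Difference = 0.2462 − 0.9332 = -0.6870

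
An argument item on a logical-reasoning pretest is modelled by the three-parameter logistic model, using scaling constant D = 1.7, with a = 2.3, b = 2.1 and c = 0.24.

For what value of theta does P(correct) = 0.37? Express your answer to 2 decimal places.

P(theta) = c + (1 − c) · 1 / (1 + exp(−D·a(theta − b)))
Remove guessing floor: (0.37 − 0.24)/(1 − 0.24) = 0.1711
logit = ln(0.1711/0.8289) = -1.5782
theta = b + logit/(1.7·a) = 2.1 + (-1.5782)/3.9100 = 1.6964

1.70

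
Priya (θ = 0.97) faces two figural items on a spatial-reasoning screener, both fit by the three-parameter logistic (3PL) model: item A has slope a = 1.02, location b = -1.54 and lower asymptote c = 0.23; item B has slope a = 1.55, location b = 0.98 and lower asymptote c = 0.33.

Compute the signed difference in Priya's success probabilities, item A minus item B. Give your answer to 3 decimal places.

0.282

P(θ) = c + (1 − c) · 1 / (1 + exp(−a(θ − b)))
P_A = 0.9448
P_B = 0.6624
P_A − P_B = 0.2824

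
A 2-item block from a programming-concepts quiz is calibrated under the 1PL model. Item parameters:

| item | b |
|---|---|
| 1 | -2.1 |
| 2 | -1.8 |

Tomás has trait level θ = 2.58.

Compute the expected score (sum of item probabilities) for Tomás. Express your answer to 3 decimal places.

1.978

P(θ) = 1 / (1 + exp(−(θ − b)))
P_1 = 1/(1+e^{-4.6800}) = 0.9908
P_2 = 1/(1+e^{-4.3800}) = 0.9876
E[score] = 0.9908 + 0.9876 = 1.9784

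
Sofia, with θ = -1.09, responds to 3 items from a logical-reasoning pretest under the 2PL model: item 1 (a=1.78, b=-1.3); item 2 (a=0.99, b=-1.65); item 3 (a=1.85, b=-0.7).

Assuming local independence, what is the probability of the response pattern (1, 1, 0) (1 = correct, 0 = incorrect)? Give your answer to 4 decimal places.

0.2532

P(θ) = 1 / (1 + exp(−a(θ − b)))
P_1 = 1/(1+e^{-0.3738}) = 0.5924
P_2 = 1/(1+e^{-0.5544}) = 0.6352
P_3 = 1/(1+e^{0.7215}) = 0.3271
L = P_1 × P_2 × (1−P_3) = 0.5924 × 0.6352 × 0.6729 = 0.25319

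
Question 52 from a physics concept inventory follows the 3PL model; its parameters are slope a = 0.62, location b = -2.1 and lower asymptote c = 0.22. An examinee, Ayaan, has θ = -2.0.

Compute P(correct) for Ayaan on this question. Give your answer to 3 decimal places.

P(θ) = c + (1 − c) · 1 / (1 + exp(−a(θ − b)))
Exponent: 0.62 × (-2.0 − (-2.1)) = 0.0620
1/(1 + e^{-0.0620}) = 0.5155
P = 0.22 + 0.78 × 0.5155 = 0.6221

0.622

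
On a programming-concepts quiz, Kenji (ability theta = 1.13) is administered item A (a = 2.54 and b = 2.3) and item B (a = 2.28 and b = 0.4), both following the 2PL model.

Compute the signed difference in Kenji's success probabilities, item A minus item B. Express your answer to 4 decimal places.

P(theta) = 1 / (1 + exp(−a(theta − b)))
P_A = 0.0487
P_B = 0.8408
P_A − P_B = -0.7921

-0.7921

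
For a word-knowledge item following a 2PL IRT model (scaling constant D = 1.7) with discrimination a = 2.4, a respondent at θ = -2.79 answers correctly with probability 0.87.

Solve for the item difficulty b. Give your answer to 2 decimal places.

P(θ) = 1 / (1 + exp(−D·a(θ − b)))
logit(0.87) = ln(0.87/0.13) = 1.9010
b = θ − logit/(1.7·a) = -2.79 − 1.9010/4.0800 = -3.2559

-3.26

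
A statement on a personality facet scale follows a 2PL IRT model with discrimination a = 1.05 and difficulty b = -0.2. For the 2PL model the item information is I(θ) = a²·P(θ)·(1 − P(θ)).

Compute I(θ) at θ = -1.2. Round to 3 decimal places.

P = 1/(1+e^{1.0500}) = 0.2592
P(1−P) = 0.2592 × 0.7408 = 0.1920
I = a² × P(1−P) = 1.05² × 0.1920 = 0.21171

0.212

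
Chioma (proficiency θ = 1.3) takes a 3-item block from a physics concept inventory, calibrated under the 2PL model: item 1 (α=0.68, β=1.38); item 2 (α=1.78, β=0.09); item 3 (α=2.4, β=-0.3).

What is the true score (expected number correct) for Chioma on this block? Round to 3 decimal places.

2.361

P(θ) = 1 / (1 + exp(−α(θ − β)))
P_1 = 1/(1+e^{0.0544}) = 0.4864
P_2 = 1/(1+e^{-2.1538}) = 0.8960
P_3 = 1/(1+e^{-3.8400}) = 0.9790
E[score] = 0.4864 + 0.8960 + 0.9790 = 2.3614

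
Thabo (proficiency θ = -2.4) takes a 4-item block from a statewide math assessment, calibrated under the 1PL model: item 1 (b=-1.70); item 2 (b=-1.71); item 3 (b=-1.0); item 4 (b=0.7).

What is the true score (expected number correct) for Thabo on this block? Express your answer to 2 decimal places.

P(θ) = 1 / (1 + exp(−(θ − b)))
P_1 = 1/(1+e^{0.7000}) = 0.3318
P_2 = 1/(1+e^{0.6900}) = 0.3340
P_3 = 1/(1+e^{1.4000}) = 0.1978
P_4 = 1/(1+e^{3.1000}) = 0.0431
E[score] = 0.3318 + 0.3340 + 0.1978 + 0.0431 = 0.9068

0.91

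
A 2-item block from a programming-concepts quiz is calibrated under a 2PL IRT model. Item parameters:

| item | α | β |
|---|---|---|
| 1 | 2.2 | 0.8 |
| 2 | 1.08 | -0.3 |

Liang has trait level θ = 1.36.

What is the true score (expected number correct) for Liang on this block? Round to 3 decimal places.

1.631

P(θ) = 1 / (1 + exp(−α(θ − β)))
P_1 = 1/(1+e^{-1.2320}) = 0.7742
P_2 = 1/(1+e^{-1.7928}) = 0.8573
E[score] = 0.7742 + 0.8573 = 1.6314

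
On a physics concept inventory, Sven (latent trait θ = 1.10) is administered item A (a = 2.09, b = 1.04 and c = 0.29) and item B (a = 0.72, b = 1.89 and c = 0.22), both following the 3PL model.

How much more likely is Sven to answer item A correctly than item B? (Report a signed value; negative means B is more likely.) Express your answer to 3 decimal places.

P(θ) = c + (1 − c) · 1 / (1 + exp(−a(θ − b)))
P_A = 0.6672
P_B = 0.5020
P_A − P_B = 0.1652

0.165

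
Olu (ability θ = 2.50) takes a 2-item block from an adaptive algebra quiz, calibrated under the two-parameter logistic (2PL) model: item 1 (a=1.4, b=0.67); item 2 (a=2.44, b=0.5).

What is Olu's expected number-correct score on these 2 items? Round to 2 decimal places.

1.92

P(θ) = 1 / (1 + exp(−a(θ − b)))
P_1 = 1/(1+e^{-2.5620}) = 0.9284
P_2 = 1/(1+e^{-4.8800}) = 0.9925
E[score] = 0.9284 + 0.9925 = 1.9208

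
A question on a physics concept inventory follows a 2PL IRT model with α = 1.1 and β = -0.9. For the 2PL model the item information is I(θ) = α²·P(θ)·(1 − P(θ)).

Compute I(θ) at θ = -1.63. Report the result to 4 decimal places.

0.2585

P = 1/(1+e^{0.8030}) = 0.3094
P(1−P) = 0.3094 × 0.6906 = 0.2137
I = α² × P(1−P) = 1.1² × 0.2137 = 0.25854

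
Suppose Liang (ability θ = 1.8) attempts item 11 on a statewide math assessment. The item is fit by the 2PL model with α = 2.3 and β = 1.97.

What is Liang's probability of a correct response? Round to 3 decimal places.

P(θ) = 1 / (1 + exp(−α(θ − β)))
Exponent: 2.3 × (1.8 − 1.97) = -0.3910
1/(1 + e^{0.3910}) = 0.4035

0.403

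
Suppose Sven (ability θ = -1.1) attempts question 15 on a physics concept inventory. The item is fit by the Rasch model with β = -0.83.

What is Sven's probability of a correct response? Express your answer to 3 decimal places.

P(θ) = 1 / (1 + exp(−(θ − β)))
Exponent: (-1.1 − (-0.83)) = -0.2700
1/(1 + e^{0.2700}) = 0.4329
P = 0.4329

0.433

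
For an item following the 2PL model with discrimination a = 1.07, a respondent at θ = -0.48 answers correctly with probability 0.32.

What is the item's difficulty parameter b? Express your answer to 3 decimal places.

P(θ) = 1 / (1 + exp(−a(θ − b)))
logit(0.32) = ln(0.32/0.68) = -0.7538
b = θ − logit/(a) = -0.48 − (-0.7538)/1.0700 = 0.2245

0.224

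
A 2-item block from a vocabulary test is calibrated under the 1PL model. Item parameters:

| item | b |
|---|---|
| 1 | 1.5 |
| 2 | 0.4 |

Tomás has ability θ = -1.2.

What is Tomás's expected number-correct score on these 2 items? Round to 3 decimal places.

P(θ) = 1 / (1 + exp(−(θ − b)))
P_1 = 1/(1+e^{2.7000}) = 0.0630
P_2 = 1/(1+e^{1.6000}) = 0.1680
E[score] = 0.0630 + 0.1680 = 0.2310

0.231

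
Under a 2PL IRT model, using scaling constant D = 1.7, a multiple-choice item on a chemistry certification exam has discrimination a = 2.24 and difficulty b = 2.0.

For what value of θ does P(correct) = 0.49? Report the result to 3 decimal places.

P(θ) = 1 / (1 + exp(−D·a(θ − b)))
logit = ln(0.4900/0.5100) = -0.0400
θ = b + logit/(1.7·a) = 2.0 + (-0.0400)/3.8080 = 1.9895

1.989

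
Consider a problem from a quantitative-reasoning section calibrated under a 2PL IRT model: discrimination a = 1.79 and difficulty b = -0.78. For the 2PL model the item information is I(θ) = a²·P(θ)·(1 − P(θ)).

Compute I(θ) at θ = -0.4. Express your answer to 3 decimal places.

0.715

P = 1/(1+e^{-0.6802}) = 0.6638
P(1−P) = 0.6638 × 0.3362 = 0.2232
I = a² × P(1−P) = 1.79² × 0.2232 = 0.71508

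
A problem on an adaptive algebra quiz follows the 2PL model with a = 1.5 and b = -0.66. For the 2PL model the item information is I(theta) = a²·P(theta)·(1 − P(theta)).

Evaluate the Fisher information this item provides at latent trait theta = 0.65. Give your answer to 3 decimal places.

P = 1/(1+e^{-1.9650}) = 0.8771
P(1−P) = 0.8771 × 0.1229 = 0.1078
I = a² × P(1−P) = 1.5² × 0.1078 = 0.24259

0.243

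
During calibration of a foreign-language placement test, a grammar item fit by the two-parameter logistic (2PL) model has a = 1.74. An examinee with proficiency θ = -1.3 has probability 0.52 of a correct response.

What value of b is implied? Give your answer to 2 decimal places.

P(θ) = 1 / (1 + exp(−a(θ − b)))
logit(0.52) = ln(0.52/0.48) = 0.0800
b = θ − logit/(a) = -1.3 − 0.0800/1.7400 = -1.3460

-1.35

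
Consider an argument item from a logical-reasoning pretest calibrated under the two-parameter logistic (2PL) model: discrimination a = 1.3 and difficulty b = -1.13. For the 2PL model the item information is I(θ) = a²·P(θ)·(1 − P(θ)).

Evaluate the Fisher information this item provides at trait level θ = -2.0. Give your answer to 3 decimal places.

P = 1/(1+e^{1.1310}) = 0.2440
P(1−P) = 0.2440 × 0.7560 = 0.1845
I = a² × P(1−P) = 1.3² × 0.1845 = 0.31172

0.312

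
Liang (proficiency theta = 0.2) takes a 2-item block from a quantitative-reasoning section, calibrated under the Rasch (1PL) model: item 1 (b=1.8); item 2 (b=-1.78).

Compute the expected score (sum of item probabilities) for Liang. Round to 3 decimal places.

P(theta) = 1 / (1 + exp(−(theta − b)))
P_1 = 1/(1+e^{1.6000}) = 0.1680
P_2 = 1/(1+e^{-1.9800}) = 0.8787
E[score] = 0.1680 + 0.8787 = 1.0467

1.047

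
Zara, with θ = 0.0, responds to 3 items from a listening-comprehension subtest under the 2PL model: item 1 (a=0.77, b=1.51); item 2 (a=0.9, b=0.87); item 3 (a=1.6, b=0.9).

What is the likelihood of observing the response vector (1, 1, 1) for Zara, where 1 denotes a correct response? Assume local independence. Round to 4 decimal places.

P(θ) = 1 / (1 + exp(−a(θ − b)))
P_1 = 1/(1+e^{1.1627}) = 0.2382
P_2 = 1/(1+e^{0.7830}) = 0.3137
P_3 = 1/(1+e^{1.4400}) = 0.1915
L = P_1 × P_2 × P_3 = 0.2382 × 0.3137 × 0.1915 = 0.01431

0.0143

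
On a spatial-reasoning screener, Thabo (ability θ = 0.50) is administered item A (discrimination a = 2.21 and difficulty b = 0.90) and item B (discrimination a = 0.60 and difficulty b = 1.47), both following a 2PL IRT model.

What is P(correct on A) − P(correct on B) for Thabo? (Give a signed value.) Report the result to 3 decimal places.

-0.066

P(θ) = 1 / (1 + exp(−a(θ − b)))
P_A = 0.2923
P_B = 0.3585
P_A − P_B = -0.0661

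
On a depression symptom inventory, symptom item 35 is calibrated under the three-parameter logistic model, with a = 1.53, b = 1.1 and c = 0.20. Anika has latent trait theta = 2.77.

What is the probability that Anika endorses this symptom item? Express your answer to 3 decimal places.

P(theta) = c + (1 − c) · 1 / (1 + exp(−a(theta − b)))
Exponent: 1.53 × (2.77 − 1.1) = 2.5551
1/(1 + e^{-2.5551}) = 0.9279
P = 0.20 + 0.80 × 0.9279 = 0.9423

0.942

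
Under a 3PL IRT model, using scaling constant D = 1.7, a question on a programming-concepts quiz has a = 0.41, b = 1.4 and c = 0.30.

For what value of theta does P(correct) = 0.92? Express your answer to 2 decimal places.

P(theta) = c + (1 − c) · 1 / (1 + exp(−D·a(theta − b)))
Remove guessing floor: (0.92 − 0.30)/(1 − 0.30) = 0.8857
logit = ln(0.8857/0.1143) = 2.0477
theta = b + logit/(1.7·a) = 1.4 + 2.0477/0.6970 = 4.3379

4.34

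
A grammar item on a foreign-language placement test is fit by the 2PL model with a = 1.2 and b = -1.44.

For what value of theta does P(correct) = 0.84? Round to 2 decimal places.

P(theta) = 1 / (1 + exp(−a(theta − b)))
logit = ln(0.8400/0.1600) = 1.6582
theta = b + logit/(a) = -1.44 + 1.6582/1.2000 = -0.0581

-0.06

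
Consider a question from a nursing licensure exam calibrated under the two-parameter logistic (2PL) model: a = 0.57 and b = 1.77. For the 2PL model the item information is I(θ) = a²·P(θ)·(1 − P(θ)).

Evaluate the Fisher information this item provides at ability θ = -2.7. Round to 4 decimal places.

0.0219

P = 1/(1+e^{2.5479}) = 0.0726
P(1−P) = 0.0726 × 0.9274 = 0.0673
I = a² × P(1−P) = 0.57² × 0.0673 = 0.02187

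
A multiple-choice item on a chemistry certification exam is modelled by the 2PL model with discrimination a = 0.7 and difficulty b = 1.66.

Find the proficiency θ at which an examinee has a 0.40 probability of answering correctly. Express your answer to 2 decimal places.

P(θ) = 1 / (1 + exp(−a(θ − b)))
logit = ln(0.4000/0.6000) = -0.4055
θ = b + logit/(a) = 1.66 + (-0.4055)/0.7000 = 1.0808

1.08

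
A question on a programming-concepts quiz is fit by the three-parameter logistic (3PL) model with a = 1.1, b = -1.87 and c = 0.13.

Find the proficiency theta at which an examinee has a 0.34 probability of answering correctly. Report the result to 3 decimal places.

-2.911

P(theta) = c + (1 − c) · 1 / (1 + exp(−a(theta − b)))
Remove guessing floor: (0.34 − 0.13)/(1 − 0.13) = 0.2414
logit = ln(0.2414/0.7586) = -1.1451
theta = b + logit/(a) = -1.87 + (-1.1451)/1.1000 = -2.9110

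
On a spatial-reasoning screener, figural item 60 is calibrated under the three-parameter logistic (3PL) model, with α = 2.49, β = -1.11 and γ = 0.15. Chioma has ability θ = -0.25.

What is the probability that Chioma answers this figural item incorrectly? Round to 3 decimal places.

P(θ) = γ + (1 − γ) · 1 / (1 + exp(−α(θ − β)))
Exponent: 2.49 × (-0.25 − (-1.11)) = 2.1414
1/(1 + e^{-2.1414}) = 0.8949
P = 0.15 + 0.85 × 0.8949 = 0.9106
P(incorrect) = 1 − 0.9106 = 0.0894

0.089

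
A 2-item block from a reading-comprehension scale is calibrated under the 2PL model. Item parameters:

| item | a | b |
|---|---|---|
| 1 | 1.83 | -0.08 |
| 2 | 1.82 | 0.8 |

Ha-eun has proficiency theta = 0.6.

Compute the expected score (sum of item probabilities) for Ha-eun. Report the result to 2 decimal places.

1.19

P(theta) = 1 / (1 + exp(−a(theta − b)))
P_1 = 1/(1+e^{-1.2444}) = 0.7763
P_2 = 1/(1+e^{0.3640}) = 0.4100
E[score] = 0.7763 + 0.4100 = 1.1863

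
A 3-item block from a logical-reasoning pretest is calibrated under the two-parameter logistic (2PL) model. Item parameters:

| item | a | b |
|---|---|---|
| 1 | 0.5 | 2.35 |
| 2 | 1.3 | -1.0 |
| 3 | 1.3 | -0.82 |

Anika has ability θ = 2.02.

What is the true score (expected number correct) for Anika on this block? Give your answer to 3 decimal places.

P(θ) = 1 / (1 + exp(−a(θ − b)))
P_1 = 1/(1+e^{0.1650}) = 0.4588
P_2 = 1/(1+e^{-3.9260}) = 0.9807
P_3 = 1/(1+e^{-3.6920}) = 0.9757
E[score] = 0.4588 + 0.9807 + 0.9757 = 2.4152

2.415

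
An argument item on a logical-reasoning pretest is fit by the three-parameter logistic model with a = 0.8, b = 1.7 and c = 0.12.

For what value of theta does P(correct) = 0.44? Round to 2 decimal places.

P(theta) = c + (1 − c) · 1 / (1 + exp(−a(theta − b)))
Remove guessing floor: (0.44 − 0.12)/(1 − 0.12) = 0.3636
logit = ln(0.3636/0.6364) = -0.5596
theta = b + logit/(a) = 1.7 + (-0.5596)/0.8000 = 1.0005

1.00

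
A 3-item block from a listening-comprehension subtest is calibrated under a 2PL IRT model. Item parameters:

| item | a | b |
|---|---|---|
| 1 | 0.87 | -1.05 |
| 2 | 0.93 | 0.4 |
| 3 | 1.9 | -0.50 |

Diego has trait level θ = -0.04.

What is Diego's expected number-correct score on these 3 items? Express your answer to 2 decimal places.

P(θ) = 1 / (1 + exp(−a(θ − b)))
P_1 = 1/(1+e^{-0.8787}) = 0.7066
P_2 = 1/(1+e^{0.4092}) = 0.3991
P_3 = 1/(1+e^{-0.8740}) = 0.7056
E[score] = 0.7066 + 0.3991 + 0.7056 = 1.8112

1.81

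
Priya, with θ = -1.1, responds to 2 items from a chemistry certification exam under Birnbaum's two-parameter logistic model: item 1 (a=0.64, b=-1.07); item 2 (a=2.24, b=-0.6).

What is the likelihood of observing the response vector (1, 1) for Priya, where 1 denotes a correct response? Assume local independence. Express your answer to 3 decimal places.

0.122

P(θ) = 1 / (1 + exp(−a(θ − b)))
P_1 = 1/(1+e^{0.0192}) = 0.4952
P_2 = 1/(1+e^{1.1200}) = 0.2460
L = P_1 × P_2 = 0.4952 × 0.2460 = 0.12182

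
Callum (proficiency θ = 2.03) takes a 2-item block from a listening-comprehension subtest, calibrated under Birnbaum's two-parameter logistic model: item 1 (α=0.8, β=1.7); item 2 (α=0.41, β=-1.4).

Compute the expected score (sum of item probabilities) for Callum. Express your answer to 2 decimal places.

P(θ) = 1 / (1 + exp(−α(θ − β)))
P_1 = 1/(1+e^{-0.2640}) = 0.5656
P_2 = 1/(1+e^{-1.4063}) = 0.8032
E[score] = 0.5656 + 0.8032 = 1.3688

1.37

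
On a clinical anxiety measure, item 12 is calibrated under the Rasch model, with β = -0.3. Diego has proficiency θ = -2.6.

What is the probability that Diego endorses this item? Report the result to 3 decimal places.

0.091

P(θ) = 1 / (1 + exp(−(θ − β)))
Exponent: (-2.6 − (-0.3)) = -2.3000
1/(1 + e^{2.3000}) = 0.0911
P = 0.0911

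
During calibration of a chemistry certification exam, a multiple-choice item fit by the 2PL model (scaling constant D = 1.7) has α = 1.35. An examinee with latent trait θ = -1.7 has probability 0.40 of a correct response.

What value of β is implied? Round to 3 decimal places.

P(θ) = 1 / (1 + exp(−D·α(θ − β)))
logit(0.40) = ln(0.40/0.60) = -0.4055
β = θ − logit/(1.7·α) = -1.7 − (-0.4055)/2.2950 = -1.5233

-1.523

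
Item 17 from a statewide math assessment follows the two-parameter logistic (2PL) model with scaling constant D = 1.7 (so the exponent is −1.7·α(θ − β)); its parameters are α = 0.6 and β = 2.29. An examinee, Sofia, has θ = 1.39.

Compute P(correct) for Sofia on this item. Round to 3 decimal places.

0.285

P(θ) = 1 / (1 + exp(−D·α(θ − β)))
Exponent: 1.7 × 0.6 × (1.39 − 2.29) = -0.9180
1/(1 + e^{0.9180}) = 0.2854
P = 0.2854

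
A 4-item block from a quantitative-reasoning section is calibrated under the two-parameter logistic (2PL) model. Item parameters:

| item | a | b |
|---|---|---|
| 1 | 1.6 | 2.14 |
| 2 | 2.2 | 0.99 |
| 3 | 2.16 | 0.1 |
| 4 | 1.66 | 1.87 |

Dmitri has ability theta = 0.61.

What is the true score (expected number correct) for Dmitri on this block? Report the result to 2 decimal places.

P(theta) = 1 / (1 + exp(−a(theta − b)))
P_1 = 1/(1+e^{2.4480}) = 0.0796
P_2 = 1/(1+e^{0.8360}) = 0.3024
P_3 = 1/(1+e^{-1.1016}) = 0.7506
P_4 = 1/(1+e^{2.0916}) = 0.1099
E[score] = 0.0796 + 0.3024 + 0.7506 + 0.1099 = 1.2424

1.24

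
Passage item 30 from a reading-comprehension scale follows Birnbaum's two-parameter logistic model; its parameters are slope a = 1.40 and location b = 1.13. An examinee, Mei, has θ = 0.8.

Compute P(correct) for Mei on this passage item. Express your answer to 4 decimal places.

P(θ) = 1 / (1 + exp(−a(θ − b)))
Exponent: 1.40 × (0.8 − 1.13) = -0.4620
1/(1 + e^{0.4620}) = 0.3865

0.3865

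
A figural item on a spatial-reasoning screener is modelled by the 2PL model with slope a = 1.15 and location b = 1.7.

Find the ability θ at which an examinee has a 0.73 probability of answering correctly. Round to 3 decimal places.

2.565

P(θ) = 1 / (1 + exp(−a(θ − b)))
logit = ln(0.7300/0.2700) = 0.9946
θ = b + logit/(a) = 1.7 + 0.9946/1.1500 = 2.5649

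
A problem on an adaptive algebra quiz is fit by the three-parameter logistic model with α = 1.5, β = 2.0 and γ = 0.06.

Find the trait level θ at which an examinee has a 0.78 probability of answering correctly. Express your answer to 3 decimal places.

2.790

P(θ) = γ + (1 − γ) · 1 / (1 + exp(−α(θ − β)))
Remove guessing floor: (0.78 − 0.06)/(1 − 0.06) = 0.7660
logit = ln(0.7660/0.2340) = 1.1856
θ = β + logit/(α) = 2.0 + 1.1856/1.5000 = 2.7904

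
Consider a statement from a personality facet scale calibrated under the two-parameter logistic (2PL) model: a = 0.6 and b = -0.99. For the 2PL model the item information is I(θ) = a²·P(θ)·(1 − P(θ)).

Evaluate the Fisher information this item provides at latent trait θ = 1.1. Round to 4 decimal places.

0.0622

P = 1/(1+e^{-1.2540}) = 0.7780
P(1−P) = 0.7780 × 0.2220 = 0.1727
I = a² × P(1−P) = 0.6² × 0.1727 = 0.06218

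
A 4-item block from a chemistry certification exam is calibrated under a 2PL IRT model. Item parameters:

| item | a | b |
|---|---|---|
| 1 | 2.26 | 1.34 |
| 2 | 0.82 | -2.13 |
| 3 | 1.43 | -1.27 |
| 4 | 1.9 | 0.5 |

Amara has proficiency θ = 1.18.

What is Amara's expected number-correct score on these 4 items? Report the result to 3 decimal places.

3.104

P(θ) = 1 / (1 + exp(−a(θ − b)))
P_1 = 1/(1+e^{0.3616}) = 0.4106
P_2 = 1/(1+e^{-2.7142}) = 0.9379
P_3 = 1/(1+e^{-3.5035}) = 0.9708
P_4 = 1/(1+e^{-1.2920}) = 0.7845
E[score] = 0.4106 + 0.9379 + 0.9708 + 0.7845 = 3.1037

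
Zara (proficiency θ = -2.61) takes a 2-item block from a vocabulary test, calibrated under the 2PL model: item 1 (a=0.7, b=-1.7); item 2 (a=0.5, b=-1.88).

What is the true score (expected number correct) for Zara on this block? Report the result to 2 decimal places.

0.76

P(θ) = 1 / (1 + exp(−a(θ − b)))
P_1 = 1/(1+e^{0.6370}) = 0.3459
P_2 = 1/(1+e^{0.3650}) = 0.4097
E[score] = 0.3459 + 0.4097 = 0.7557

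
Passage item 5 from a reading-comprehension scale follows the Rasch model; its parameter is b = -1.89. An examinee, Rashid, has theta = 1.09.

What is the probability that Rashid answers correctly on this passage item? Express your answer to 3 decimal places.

P(theta) = 1 / (1 + exp(−(theta − b)))
Exponent: (1.09 − (-1.89)) = 2.9800
1/(1 + e^{-2.9800}) = 0.9517
P = 0.9517

0.952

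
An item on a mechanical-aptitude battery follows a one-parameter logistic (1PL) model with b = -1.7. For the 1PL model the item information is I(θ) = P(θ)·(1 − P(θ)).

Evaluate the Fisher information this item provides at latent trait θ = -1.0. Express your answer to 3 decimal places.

P = 1/(1+e^{-0.7000}) = 0.6682
P(1−P) = 0.6682 × 0.3318 = 0.2217
I = P(1−P) = 0.22171

0.222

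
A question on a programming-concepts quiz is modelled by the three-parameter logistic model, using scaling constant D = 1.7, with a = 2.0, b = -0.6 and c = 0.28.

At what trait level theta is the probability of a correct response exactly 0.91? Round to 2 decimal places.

P(theta) = c + (1 − c) · 1 / (1 + exp(−D·a(theta − b)))
Remove guessing floor: (0.91 − 0.28)/(1 − 0.28) = 0.8750
logit = ln(0.8750/0.1250) = 1.9459
theta = b + logit/(1.7·a) = -0.6 + 1.9459/3.4000 = -0.0277

-0.03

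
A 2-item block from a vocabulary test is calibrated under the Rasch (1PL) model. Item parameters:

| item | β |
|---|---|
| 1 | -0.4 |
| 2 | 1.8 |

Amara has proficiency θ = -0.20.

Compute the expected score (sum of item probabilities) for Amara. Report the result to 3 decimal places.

P(θ) = 1 / (1 + exp(−(θ − β)))
P_1 = 1/(1+e^{-0.2000}) = 0.5498
P_2 = 1/(1+e^{2.0000}) = 0.1192
E[score] = 0.5498 + 0.1192 = 0.6690

0.669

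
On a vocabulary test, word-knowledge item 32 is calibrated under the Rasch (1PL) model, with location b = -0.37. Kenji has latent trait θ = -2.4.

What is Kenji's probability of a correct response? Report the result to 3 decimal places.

0.116

P(θ) = 1 / (1 + exp(−(θ − b)))
Exponent: (-2.4 − (-0.37)) = -2.0300
1/(1 + e^{2.0300}) = 0.1161
P = 0.1161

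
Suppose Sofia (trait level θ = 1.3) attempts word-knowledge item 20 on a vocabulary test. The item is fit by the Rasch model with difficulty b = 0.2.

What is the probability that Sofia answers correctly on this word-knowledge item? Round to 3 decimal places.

P(θ) = 1 / (1 + exp(−(θ − b)))
Exponent: (1.3 − 0.2) = 1.1000
1/(1 + e^{-1.1000}) = 0.7503
P = 0.7503

0.750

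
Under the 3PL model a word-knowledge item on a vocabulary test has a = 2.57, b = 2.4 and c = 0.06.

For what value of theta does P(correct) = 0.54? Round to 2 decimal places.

P(theta) = c + (1 − c) · 1 / (1 + exp(−a(theta − b)))
Remove guessing floor: (0.54 − 0.06)/(1 − 0.06) = 0.5106
logit = ln(0.5106/0.4894) = 0.0426
theta = b + logit/(a) = 2.4 + 0.0426/2.5700 = 2.4166

2.42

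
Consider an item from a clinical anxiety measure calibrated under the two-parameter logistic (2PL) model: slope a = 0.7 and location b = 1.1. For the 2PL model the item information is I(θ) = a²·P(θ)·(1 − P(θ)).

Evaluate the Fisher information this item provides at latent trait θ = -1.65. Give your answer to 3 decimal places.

P = 1/(1+e^{1.9250}) = 0.1273
P(1−P) = 0.1273 × 0.8727 = 0.1111
I = a² × P(1−P) = 0.7² × 0.1111 = 0.05444

0.054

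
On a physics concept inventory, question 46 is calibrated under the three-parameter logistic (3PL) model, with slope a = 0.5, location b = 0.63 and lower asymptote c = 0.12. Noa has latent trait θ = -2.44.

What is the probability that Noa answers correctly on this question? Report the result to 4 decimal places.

0.2760

P(θ) = c + (1 − c) · 1 / (1 + exp(−a(θ − b)))
Exponent: 0.5 × (-2.44 − 0.63) = -1.5350
1/(1 + e^{1.5350}) = 0.1773
P = 0.12 + 0.88 × 0.1773 = 0.2760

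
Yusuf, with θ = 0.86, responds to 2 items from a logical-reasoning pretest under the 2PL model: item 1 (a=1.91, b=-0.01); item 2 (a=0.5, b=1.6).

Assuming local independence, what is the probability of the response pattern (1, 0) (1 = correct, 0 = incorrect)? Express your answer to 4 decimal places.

0.4971

P(θ) = 1 / (1 + exp(−a(θ − b)))
P_1 = 1/(1+e^{-1.6617}) = 0.8405
P_2 = 1/(1+e^{0.3700}) = 0.4085
L = P_1 × (1−P_2) = 0.8405 × 0.5915 = 0.49710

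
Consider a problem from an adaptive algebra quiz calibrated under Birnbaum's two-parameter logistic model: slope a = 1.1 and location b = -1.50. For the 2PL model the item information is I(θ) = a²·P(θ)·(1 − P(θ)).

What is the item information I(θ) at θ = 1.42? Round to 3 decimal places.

0.045

P = 1/(1+e^{-3.2120}) = 0.9613
P(1−P) = 0.9613 × 0.0387 = 0.0372
I = a² × P(1−P) = 1.1² × 0.0372 = 0.04503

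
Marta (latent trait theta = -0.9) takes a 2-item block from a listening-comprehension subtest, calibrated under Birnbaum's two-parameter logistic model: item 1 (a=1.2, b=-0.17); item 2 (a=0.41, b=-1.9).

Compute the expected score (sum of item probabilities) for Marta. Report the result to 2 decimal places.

P(theta) = 1 / (1 + exp(−a(theta − b)))
P_1 = 1/(1+e^{0.8760}) = 0.2940
P_2 = 1/(1+e^{-0.4100}) = 0.6011
E[score] = 0.2940 + 0.6011 = 0.8951

0.90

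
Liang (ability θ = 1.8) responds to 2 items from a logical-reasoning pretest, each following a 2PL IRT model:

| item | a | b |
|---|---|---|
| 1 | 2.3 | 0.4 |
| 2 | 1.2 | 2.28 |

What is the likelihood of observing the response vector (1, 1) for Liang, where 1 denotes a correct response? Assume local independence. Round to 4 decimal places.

0.3460

P(θ) = 1 / (1 + exp(−a(θ − b)))
P_1 = 1/(1+e^{-3.2200}) = 0.9616
P_2 = 1/(1+e^{0.5760}) = 0.3599
L = P_1 × P_2 = 0.9616 × 0.3599 = 0.34603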